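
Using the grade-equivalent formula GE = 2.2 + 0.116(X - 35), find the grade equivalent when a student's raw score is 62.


raw - median = 62 - 35 = 27
slope * diff = 0.116 * 27 = 3.132
GE = 2.2 + 3.132
GE = 5.332

5.332


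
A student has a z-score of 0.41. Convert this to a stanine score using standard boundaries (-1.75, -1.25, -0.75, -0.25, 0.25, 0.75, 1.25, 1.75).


Stanine boundaries: [-1.75, -1.25, -0.75, -0.25, 0.25, 0.75, 1.25, 1.75]
z = 0.41
Check each boundary:
  z >= -1.75 -> could be stanine 2
  z >= -1.25 -> could be stanine 3
  z >= -0.75 -> could be stanine 4
  z >= -0.25 -> could be stanine 5
  z >= 0.25 -> could be stanine 6
  z < 0.75
  z < 1.25
  z < 1.75
Highest qualifying boundary gives stanine = 6

6


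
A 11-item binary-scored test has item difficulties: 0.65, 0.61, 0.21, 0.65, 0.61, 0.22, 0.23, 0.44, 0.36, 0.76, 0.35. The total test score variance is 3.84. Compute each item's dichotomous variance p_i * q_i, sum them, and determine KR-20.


For each item, compute p_i * q_i:
  Item 1: 0.65 * 0.35 = 0.2275
  Item 2: 0.61 * 0.39 = 0.2379
  Item 3: 0.21 * 0.79 = 0.1659
  Item 4: 0.65 * 0.35 = 0.2275
  Item 5: 0.61 * 0.39 = 0.2379
  Item 6: 0.22 * 0.78 = 0.1716
  Item 7: 0.23 * 0.77 = 0.1771
  Item 8: 0.44 * 0.56 = 0.2464
  Item 9: 0.36 * 0.64 = 0.2304
  Item 10: 0.76 * 0.24 = 0.1824
  Item 11: 0.35 * 0.65 = 0.2275
Sum(p_i * q_i) = 0.2275 + 0.2379 + 0.1659 + 0.2275 + 0.2379 + 0.1716 + 0.1771 + 0.2464 + 0.2304 + 0.1824 + 0.2275 = 2.3321
KR-20 = (k/(k-1)) * (1 - Sum(p_i*q_i) / Var_total)
= (11/10) * (1 - 2.3321/3.84)
= 1.1 * 0.3927
KR-20 = 0.432

0.432


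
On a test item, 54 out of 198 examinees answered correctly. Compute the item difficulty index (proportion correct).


Item difficulty p = number correct / total examinees
p = 54 / 198
p = 0.2727

0.2727


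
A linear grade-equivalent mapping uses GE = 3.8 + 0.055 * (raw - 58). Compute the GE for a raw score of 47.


raw - median = 47 - 58 = -11
slope * diff = 0.055 * -11 = -0.605
GE = 3.8 + -0.605
GE = 3.195

3.195


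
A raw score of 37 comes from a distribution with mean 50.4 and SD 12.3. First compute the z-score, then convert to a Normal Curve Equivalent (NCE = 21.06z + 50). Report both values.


z = (X - mean) / SD = (37 - 50.4) / 12.3
z = -13.4 / 12.3
z = -1.0894
NCE = NCE = 21.06z + 50
Carry z at full precision (z = -13.4 / 12.3) into the conversion:
NCE = 21.06 * (-13.4 / 12.3) + 50 = -282.204 / 12.3 + 50
NCE = -22.9434 + 50
NCE = 27.0566

27.0566


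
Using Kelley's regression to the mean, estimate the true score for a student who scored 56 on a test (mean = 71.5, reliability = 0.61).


T_est = rxx * X + (1 - rxx) * mean
T_est = 0.61 * 56 + 0.39 * 71.5
T_est = 34.16 + 27.885
T_est = 62.045

62.045


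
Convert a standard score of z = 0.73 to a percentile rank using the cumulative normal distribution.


CDF(z) = 0.5 * (1 + erf(z/sqrt(2)))
erf(0.5162) = 0.5346
CDF = 0.7673
Percentile rank = 0.7673 * 100 = 76.73

76.73


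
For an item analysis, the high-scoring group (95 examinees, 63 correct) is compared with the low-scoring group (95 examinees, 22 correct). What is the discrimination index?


p_upper = 63/95 = 0.6632
p_lower = 22/95 = 0.2316
D = 0.6632 - 0.2316 = 0.4316

0.4316


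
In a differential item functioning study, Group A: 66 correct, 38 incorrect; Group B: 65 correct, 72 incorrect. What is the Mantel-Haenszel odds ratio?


Odds_A = 66/38 = 1.7368
Odds_B = 65/72 = 0.9028
OR = Odds_A / Odds_B = 1.7368 / 0.9028
Exactly, OR = (66 * 72) / (38 * 65) = 4752 / 2470
OR = 1.9239

1.9239


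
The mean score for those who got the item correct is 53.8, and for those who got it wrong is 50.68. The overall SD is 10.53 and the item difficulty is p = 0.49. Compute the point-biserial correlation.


q = 1 - p = 0.51
rpb = ((M1 - M0) / SD) * sqrt(p * q)
rpb = ((53.8 - 50.68) / 10.53) * sqrt(0.49 * 0.51)
rpb = 0.1481

0.1481


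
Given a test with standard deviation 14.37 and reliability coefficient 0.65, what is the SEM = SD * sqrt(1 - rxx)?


SEM = SD * sqrt(1 - rxx)
SEM = 14.37 * sqrt(1 - 0.65)
SEM = 14.37 * sqrt(0.35) = 14.37 * 0.591608
SEM = 8.5014

8.5014


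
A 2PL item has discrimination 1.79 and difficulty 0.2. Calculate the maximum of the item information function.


For 2PL, max info at theta = b = 0.2
I_max = a^2 / 4 = 1.79^2 / 4
= 3.2041 / 4
I_max = 0.801

0.801


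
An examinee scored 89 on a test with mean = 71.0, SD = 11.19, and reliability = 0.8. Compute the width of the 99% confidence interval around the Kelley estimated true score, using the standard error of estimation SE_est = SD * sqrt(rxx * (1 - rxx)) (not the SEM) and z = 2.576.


True score estimate = 0.8*89 + 0.2*71.0 = 85.4
SE_est = SD * sqrt(rxx * (1 - rxx)) = 11.19 * sqrt(0.8 * 0.2) = 11.19 * sqrt(0.16) = 4.476
CI = T_est +/- z * SE_est, so width = 2 * z * SE_est = 2 * 2.576 * 4.476
Width = 23.0604

23.0604


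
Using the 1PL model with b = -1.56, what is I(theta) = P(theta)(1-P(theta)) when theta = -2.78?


P = 1/(1+exp(-(-2.78--1.56))) = 0.2279
I = P*(1-P) = 0.2279 * 0.7721
I = 0.176

0.176


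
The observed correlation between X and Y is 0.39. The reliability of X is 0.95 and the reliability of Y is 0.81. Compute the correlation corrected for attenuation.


r_corrected = rxy / sqrt(rxx * ryy)
= 0.39 / sqrt(0.95 * 0.81)
= 0.39 / sqrt(0.7695)
= 0.39 / 0.877211
r_corrected = 0.4446

0.4446


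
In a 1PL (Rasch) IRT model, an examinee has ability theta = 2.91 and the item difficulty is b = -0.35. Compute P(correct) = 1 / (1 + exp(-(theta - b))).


theta - b = 2.91 - -0.35 = 3.26
exp(-(theta - b)) = exp(-3.26) = 0.0384
P = 1 / (1 + 0.0384)
P = 0.963

0.963


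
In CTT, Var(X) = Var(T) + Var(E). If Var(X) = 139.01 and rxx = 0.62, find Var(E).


var_true = rxx * var_obs = 0.62 * 139.01 = 86.1862
var_error = var_obs - var_true
var_error = 139.01 - 86.1862
var_error = 52.8238

52.8238


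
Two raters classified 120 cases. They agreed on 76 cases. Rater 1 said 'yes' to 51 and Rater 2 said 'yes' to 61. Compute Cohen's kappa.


P_o = 76/120 = 0.633333
P_e = (51*61 + 69*59) / 14400 = 0.49875
kappa = (P_o - P_e) / (1 - P_e)
kappa = (0.633333 - 0.49875) / (1 - 0.49875)
kappa = 0.2685

0.2685


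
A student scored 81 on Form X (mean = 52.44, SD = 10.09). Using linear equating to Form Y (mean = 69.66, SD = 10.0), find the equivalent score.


slope = SD_Y / SD_X = 10.0 / 10.09 ~ 0.9911
intercept = mean_Y - slope * mean_X = 69.66 - (10.0 / 10.09) * 52.44 ~ 17.6878
Y = slope * X + intercept. To avoid rounding drift from the rounded slope/intercept, evaluate the equivalent form Y = mean_Y + SD_Y * (X - mean_X) / SD_X at full precision:
Y = 69.66 + 10.0 * (81 - 52.44) / 10.09
Y = 69.66 + 10.0 * 28.56 / 10.09
Y = 69.66 + 285.6 / 10.09
Y = 69.66 + 28.3053
Y = 97.9653

97.9653


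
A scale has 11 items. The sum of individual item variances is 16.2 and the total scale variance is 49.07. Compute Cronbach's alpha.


alpha = (k/(k-1)) * (1 - sum(si^2)/s_total^2)
= (11/10) * (1 - 16.2/49.07)
alpha = 0.7368

0.7368


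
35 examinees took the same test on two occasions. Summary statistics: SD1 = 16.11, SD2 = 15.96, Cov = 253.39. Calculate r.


r = cov(X,Y) / (SD_X * SD_Y)
r = 253.39 / (16.11 * 15.96)
r = 253.39 / 257.1156
r = 0.9855

0.9855


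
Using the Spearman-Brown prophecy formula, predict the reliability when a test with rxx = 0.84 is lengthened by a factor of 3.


r_new = (n * rxx) / (1 + (n-1) * rxx)
r_new = (3 * 0.84) / (1 + 2 * 0.84)
r_new = 2.52 / 2.68
r_new = 0.9403

0.9403


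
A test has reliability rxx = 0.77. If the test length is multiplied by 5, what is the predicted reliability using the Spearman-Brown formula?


r_new = (n * rxx) / (1 + (n-1) * rxx)
r_new = (5 * 0.77) / (1 + 4 * 0.77)
r_new = 3.85 / 4.08
r_new = 0.9436

0.9436


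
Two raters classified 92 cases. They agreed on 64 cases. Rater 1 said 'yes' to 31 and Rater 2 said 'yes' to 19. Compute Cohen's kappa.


P_o = 64/92 = 0.695652
P_e = (31*19 + 61*73) / 8464 = 0.595699
kappa = (P_o - P_e) / (1 - P_e)
kappa = (0.695652 - 0.595699) / (1 - 0.595699)
kappa = 0.2472

0.2472


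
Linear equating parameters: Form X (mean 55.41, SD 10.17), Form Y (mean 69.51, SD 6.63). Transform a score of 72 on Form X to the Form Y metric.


slope = SD_Y / SD_X = 6.63 / 10.17 ~ 0.6519
intercept = mean_Y - slope * mean_X = 69.51 - (6.63 / 10.17) * 55.41 ~ 33.3873
Y = slope * X + intercept. To avoid rounding drift from the rounded slope/intercept, evaluate the equivalent form Y = mean_Y + SD_Y * (X - mean_X) / SD_X at full precision:
Y = 69.51 + 6.63 * (72 - 55.41) / 10.17
Y = 69.51 + 6.63 * 16.59 / 10.17
Y = 69.51 + 109.9917 / 10.17
Y = 69.51 + 10.8153
Y = 80.3253

80.3253


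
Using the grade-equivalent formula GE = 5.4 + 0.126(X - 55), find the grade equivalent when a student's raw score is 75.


raw - median = 75 - 55 = 20
slope * diff = 0.126 * 20 = 2.52
GE = 5.4 + 2.52
GE = 7.92

7.92


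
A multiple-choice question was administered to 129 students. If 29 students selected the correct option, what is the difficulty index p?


Item difficulty p = number correct / total examinees
p = 29 / 129
p = 0.2248

0.2248


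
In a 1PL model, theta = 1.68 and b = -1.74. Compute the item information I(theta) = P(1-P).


P = 1/(1+exp(-(1.68--1.74))) = 0.9683
I = P*(1-P) = 0.9683 * 0.0317
I = 0.0307

0.0307


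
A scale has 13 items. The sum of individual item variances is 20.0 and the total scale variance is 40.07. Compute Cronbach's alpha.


alpha = (k/(k-1)) * (1 - sum(si^2)/s_total^2)
= (13/12) * (1 - 20.0/40.07)
alpha = 0.5426

0.5426


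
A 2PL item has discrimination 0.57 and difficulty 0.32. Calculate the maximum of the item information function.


For 2PL, max info at theta = b = 0.32
I_max = a^2 / 4 = 0.57^2 / 4
= 0.3249 / 4
I_max = 0.0812

0.0812


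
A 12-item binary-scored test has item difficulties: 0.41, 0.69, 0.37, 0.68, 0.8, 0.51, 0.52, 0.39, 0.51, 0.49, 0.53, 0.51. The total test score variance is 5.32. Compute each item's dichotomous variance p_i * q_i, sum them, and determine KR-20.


For each item, compute p_i * q_i:
  Item 1: 0.41 * 0.59 = 0.2419
  Item 2: 0.69 * 0.31 = 0.2139
  Item 3: 0.37 * 0.63 = 0.2331
  Item 4: 0.68 * 0.32 = 0.2176
  Item 5: 0.8 * 0.2 = 0.16
  Item 6: 0.51 * 0.49 = 0.2499
  Item 7: 0.52 * 0.48 = 0.2496
  Item 8: 0.39 * 0.61 = 0.2379
  Item 9: 0.51 * 0.49 = 0.2499
  Item 10: 0.49 * 0.51 = 0.2499
  Item 11: 0.53 * 0.47 = 0.2491
  Item 12: 0.51 * 0.49 = 0.2499
Sum(p_i * q_i) = 0.2419 + 0.2139 + 0.2331 + 0.2176 + 0.16 + 0.2499 + 0.2496 + 0.2379 + 0.2499 + 0.2499 + 0.2491 + 0.2499 = 2.8027
KR-20 = (k/(k-1)) * (1 - Sum(p_i*q_i) / Var_total)
= (12/11) * (1 - 2.8027/5.32)
= 1.0909 * 0.4732
KR-20 = 0.5162

0.5162


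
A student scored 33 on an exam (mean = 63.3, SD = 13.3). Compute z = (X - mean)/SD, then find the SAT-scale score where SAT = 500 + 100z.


z = (X - mean) / SD = (33 - 63.3) / 13.3
z = -30.3 / 13.3
z = -2.2782
SAT-scale = SAT = 500 + 100z
Carry z at full precision (z = -30.3 / 13.3) into the conversion:
SAT-scale = 500 + 100 * (-30.3 / 13.3) = 500 + -3030 / 13.3
SAT-scale = 500 + -227.8195
SAT-scale = 272.1805

272.1805


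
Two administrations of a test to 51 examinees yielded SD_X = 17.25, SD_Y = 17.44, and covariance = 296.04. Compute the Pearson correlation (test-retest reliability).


r = cov(X,Y) / (SD_X * SD_Y)
r = 296.04 / (17.25 * 17.44)
r = 296.04 / 300.84
r = 0.984

0.984


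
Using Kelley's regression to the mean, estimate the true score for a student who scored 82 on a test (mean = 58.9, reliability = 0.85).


T_est = rxx * X + (1 - rxx) * mean
T_est = 0.85 * 82 + 0.15 * 58.9
T_est = 69.7 + 8.835
T_est = 78.535

78.535


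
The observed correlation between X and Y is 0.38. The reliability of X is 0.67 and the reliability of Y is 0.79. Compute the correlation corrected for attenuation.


r_corrected = rxy / sqrt(rxx * ryy)
= 0.38 / sqrt(0.67 * 0.79)
= 0.38 / sqrt(0.5293)
= 0.38 / 0.72753
r_corrected = 0.5223

0.5223


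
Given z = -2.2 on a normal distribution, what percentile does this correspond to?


CDF(z) = 0.5 * (1 + erf(z/sqrt(2)))
erf(-1.5556) = -0.9722
CDF = 0.0139
Percentile rank = 0.0139 * 100 = 1.39

1.39


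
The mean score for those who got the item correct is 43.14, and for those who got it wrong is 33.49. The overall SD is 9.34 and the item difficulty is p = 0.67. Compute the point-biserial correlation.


q = 1 - p = 0.33
rpb = ((M1 - M0) / SD) * sqrt(p * q)
rpb = ((43.14 - 33.49) / 9.34) * sqrt(0.67 * 0.33)
rpb = 0.4858

0.4858


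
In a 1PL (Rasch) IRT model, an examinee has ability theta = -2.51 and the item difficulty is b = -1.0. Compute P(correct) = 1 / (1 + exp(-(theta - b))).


theta - b = -2.51 - -1.0 = -1.51
exp(-(theta - b)) = exp(1.51) = 4.5267
P = 1 / (1 + 4.5267)
P = 0.1809

0.1809


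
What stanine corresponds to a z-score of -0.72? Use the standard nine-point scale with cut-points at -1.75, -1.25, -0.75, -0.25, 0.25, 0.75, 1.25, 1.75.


Stanine boundaries: [-1.75, -1.25, -0.75, -0.25, 0.25, 0.75, 1.25, 1.75]
z = -0.72
Check each boundary:
  z >= -1.75 -> could be stanine 2
  z >= -1.25 -> could be stanine 3
  z >= -0.75 -> could be stanine 4
  z < -0.25
  z < 0.25
  z < 0.75
  z < 1.25
  z < 1.75
Highest qualifying boundary gives stanine = 4

4


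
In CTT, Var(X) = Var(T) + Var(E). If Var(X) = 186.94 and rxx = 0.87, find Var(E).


var_true = rxx * var_obs = 0.87 * 186.94 = 162.6378
var_error = var_obs - var_true
var_error = 186.94 - 162.6378
var_error = 24.3022

24.3022


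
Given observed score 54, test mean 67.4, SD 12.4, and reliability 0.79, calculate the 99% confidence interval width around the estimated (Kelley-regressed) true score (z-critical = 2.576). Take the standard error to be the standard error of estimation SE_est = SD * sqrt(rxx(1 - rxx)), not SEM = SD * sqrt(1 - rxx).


True score estimate = 0.79*54 + 0.21*67.4 = 56.814
SE_est = SD * sqrt(rxx * (1 - rxx)) = 12.4 * sqrt(0.79 * 0.21) = 12.4 * sqrt(0.1659) = 5.050622
CI = T_est +/- z * SE_est, so width = 2 * z * SE_est = 2 * 2.576 * 5.050622
Width = 26.0208

26.0208


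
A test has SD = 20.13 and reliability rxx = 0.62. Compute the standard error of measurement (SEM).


SEM = SD * sqrt(1 - rxx)
SEM = 20.13 * sqrt(1 - 0.62)
SEM = 20.13 * sqrt(0.38) = 20.13 * 0.616441
SEM = 12.409

12.409


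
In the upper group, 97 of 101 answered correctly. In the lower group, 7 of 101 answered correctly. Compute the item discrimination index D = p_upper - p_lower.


p_upper = 97/101 = 0.9604
p_lower = 7/101 = 0.0693
D = 0.9604 - 0.0693 = 0.8911

0.8911


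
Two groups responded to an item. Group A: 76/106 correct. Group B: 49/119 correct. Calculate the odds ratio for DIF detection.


Odds_A = 76/30 = 2.5333
Odds_B = 49/70 = 0.7
OR = Odds_A / Odds_B = 2.5333 / 0.7
Exactly, OR = (76 * 70) / (30 * 49) = 5320 / 1470
OR = 3.619

3.619


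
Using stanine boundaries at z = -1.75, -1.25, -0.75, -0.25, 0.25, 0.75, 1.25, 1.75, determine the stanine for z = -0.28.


Stanine boundaries: [-1.75, -1.25, -0.75, -0.25, 0.25, 0.75, 1.25, 1.75]
z = -0.28
Check each boundary:
  z >= -1.75 -> could be stanine 2
  z >= -1.25 -> could be stanine 3
  z >= -0.75 -> could be stanine 4
  z < -0.25
  z < 0.25
  z < 0.75
  z < 1.25
  z < 1.75
Highest qualifying boundary gives stanine = 4

4


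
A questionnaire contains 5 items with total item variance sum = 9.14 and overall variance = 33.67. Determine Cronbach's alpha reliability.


alpha = (k/(k-1)) * (1 - sum(si^2)/s_total^2)
= (5/4) * (1 - 9.14/33.67)
alpha = 0.9107

0.9107


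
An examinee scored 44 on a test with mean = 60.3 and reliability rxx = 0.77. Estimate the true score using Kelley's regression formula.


T_est = rxx * X + (1 - rxx) * mean
T_est = 0.77 * 44 + 0.23 * 60.3
T_est = 33.88 + 13.869
T_est = 47.749

47.749


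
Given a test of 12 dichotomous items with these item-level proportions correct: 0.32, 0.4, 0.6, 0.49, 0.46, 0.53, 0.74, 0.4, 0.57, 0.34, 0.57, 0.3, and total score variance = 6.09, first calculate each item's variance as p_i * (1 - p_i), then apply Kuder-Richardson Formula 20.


For each item, compute p_i * q_i:
  Item 1: 0.32 * 0.68 = 0.2176
  Item 2: 0.4 * 0.6 = 0.24
  Item 3: 0.6 * 0.4 = 0.24
  Item 4: 0.49 * 0.51 = 0.2499
  Item 5: 0.46 * 0.54 = 0.2484
  Item 6: 0.53 * 0.47 = 0.2491
  Item 7: 0.74 * 0.26 = 0.1924
  Item 8: 0.4 * 0.6 = 0.24
  Item 9: 0.57 * 0.43 = 0.2451
  Item 10: 0.34 * 0.66 = 0.2244
  Item 11: 0.57 * 0.43 = 0.2451
  Item 12: 0.3 * 0.7 = 0.21
Sum(p_i * q_i) = 0.2176 + 0.24 + 0.24 + 0.2499 + 0.2484 + 0.2491 + 0.1924 + 0.24 + 0.2451 + 0.2244 + 0.2451 + 0.21 = 2.802
KR-20 = (k/(k-1)) * (1 - Sum(p_i*q_i) / Var_total)
= (12/11) * (1 - 2.802/6.09)
= 1.0909 * 0.5399
KR-20 = 0.589

0.589


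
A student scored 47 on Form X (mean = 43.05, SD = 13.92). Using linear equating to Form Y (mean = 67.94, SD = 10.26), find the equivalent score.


slope = SD_Y / SD_X = 10.26 / 13.92 ~ 0.7371
intercept = mean_Y - slope * mean_X = 67.94 - (10.26 / 13.92) * 43.05 ~ 36.2092
Y = slope * X + intercept. To avoid rounding drift from the rounded slope/intercept, evaluate the equivalent form Y = mean_Y + SD_Y * (X - mean_X) / SD_X at full precision:
Y = 67.94 + 10.26 * (47 - 43.05) / 13.92
Y = 67.94 + 10.26 * 3.95 / 13.92
Y = 67.94 + 40.527 / 13.92
Y = 67.94 + 2.9114
Y = 70.8514

70.8514


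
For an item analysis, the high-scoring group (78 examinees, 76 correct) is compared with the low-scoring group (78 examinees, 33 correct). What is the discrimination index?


p_upper = 76/78 = 0.9744
p_lower = 33/78 = 0.4231
D = 0.9744 - 0.4231 = 0.5513

0.5513


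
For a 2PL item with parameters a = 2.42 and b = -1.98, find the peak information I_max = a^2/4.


For 2PL, max info at theta = b = -1.98
I_max = a^2 / 4 = 2.42^2 / 4
= 5.8564 / 4
I_max = 1.4641

1.4641


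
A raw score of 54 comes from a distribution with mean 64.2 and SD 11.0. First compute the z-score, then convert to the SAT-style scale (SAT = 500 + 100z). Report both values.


z = (X - mean) / SD = (54 - 64.2) / 11.0
z = -10.2 / 11.0
z = -0.9273
SAT-scale = SAT = 500 + 100z
Carry z at full precision (z = -10.2 / 11.0) into the conversion:
SAT-scale = 500 + 100 * (-10.2 / 11.0) = 500 + -1020 / 11.0
SAT-scale = 500 + -92.7273
SAT-scale = 407.2727

407.2727


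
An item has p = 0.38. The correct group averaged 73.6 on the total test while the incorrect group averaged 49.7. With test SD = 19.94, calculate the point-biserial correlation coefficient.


q = 1 - p = 0.62
rpb = ((M1 - M0) / SD) * sqrt(p * q)
rpb = ((73.6 - 49.7) / 19.94) * sqrt(0.38 * 0.62)
rpb = 0.5818

0.5818


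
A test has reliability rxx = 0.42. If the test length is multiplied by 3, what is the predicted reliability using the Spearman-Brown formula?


r_new = (n * rxx) / (1 + (n-1) * rxx)
r_new = (3 * 0.42) / (1 + 2 * 0.42)
r_new = 1.26 / 1.84
r_new = 0.6848

0.6848


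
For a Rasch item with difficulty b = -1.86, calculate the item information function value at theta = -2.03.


P = 1/(1+exp(-(-2.03--1.86))) = 0.4576
I = P*(1-P) = 0.4576 * 0.5424
I = 0.2482

0.2482


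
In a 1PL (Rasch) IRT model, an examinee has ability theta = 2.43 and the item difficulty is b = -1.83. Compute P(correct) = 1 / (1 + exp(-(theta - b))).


theta - b = 2.43 - -1.83 = 4.26
exp(-(theta - b)) = exp(-4.26) = 0.0141
P = 1 / (1 + 0.0141)
P = 0.9861

0.9861


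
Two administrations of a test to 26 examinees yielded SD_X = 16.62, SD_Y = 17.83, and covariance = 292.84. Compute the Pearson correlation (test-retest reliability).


r = cov(X,Y) / (SD_X * SD_Y)
r = 292.84 / (16.62 * 17.83)
r = 292.84 / 296.3346
r = 0.9882

0.9882


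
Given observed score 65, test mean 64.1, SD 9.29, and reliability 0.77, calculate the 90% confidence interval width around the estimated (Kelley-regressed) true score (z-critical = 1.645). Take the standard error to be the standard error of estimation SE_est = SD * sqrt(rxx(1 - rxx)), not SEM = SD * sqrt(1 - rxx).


True score estimate = 0.77*65 + 0.23*64.1 = 64.793
SE_est = SD * sqrt(rxx * (1 - rxx)) = 9.29 * sqrt(0.77 * 0.23) = 9.29 * sqrt(0.1771) = 3.909534
CI = T_est +/- z * SE_est, so width = 2 * z * SE_est = 2 * 1.645 * 3.909534
Width = 12.8624

12.8624


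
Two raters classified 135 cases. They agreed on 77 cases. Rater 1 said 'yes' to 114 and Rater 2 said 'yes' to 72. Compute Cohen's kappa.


P_o = 77/135 = 0.57037
P_e = (114*72 + 21*63) / 18225 = 0.522963
kappa = (P_o - P_e) / (1 - P_e)
kappa = (0.57037 - 0.522963) / (1 - 0.522963)
kappa = 0.0994

0.0994


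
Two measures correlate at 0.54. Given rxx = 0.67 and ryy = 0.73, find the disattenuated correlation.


r_corrected = rxy / sqrt(rxx * ryy)
= 0.54 / sqrt(0.67 * 0.73)
= 0.54 / sqrt(0.4891)
= 0.54 / 0.699357
r_corrected = 0.7721

0.7721


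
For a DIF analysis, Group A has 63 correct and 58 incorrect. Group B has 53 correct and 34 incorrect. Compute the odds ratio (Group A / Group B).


Odds_A = 63/58 = 1.0862
Odds_B = 53/34 = 1.5588
OR = Odds_A / Odds_B = 1.0862 / 1.5588
Exactly, OR = (63 * 34) / (58 * 53) = 2142 / 3074
OR = 0.6968

0.6968


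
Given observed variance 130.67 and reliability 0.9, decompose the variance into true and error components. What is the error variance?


var_true = rxx * var_obs = 0.9 * 130.67 = 117.603
var_error = var_obs - var_true
var_error = 130.67 - 117.603
var_error = 13.067

13.067


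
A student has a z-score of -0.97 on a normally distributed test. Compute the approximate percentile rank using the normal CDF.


CDF(z) = 0.5 * (1 + erf(z/sqrt(2)))
erf(-0.6859) = -0.668
CDF = 0.166
Percentile rank = 0.166 * 100 = 16.6

16.6


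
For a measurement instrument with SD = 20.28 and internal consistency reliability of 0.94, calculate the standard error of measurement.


SEM = SD * sqrt(1 - rxx)
SEM = 20.28 * sqrt(1 - 0.94)
SEM = 20.28 * sqrt(0.06) = 20.28 * 0.244949
SEM = 4.9676

4.9676


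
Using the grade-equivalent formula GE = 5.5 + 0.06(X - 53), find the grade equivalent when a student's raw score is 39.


raw - median = 39 - 53 = -14
slope * diff = 0.06 * -14 = -0.84
GE = 5.5 + -0.84
GE = 4.66

4.66


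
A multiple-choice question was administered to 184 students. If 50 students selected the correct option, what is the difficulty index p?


Item difficulty p = number correct / total examinees
p = 50 / 184
p = 0.2717

0.2717


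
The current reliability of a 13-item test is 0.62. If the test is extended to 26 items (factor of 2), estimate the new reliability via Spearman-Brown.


r_new = (n * rxx) / (1 + (n-1) * rxx)
r_new = (2 * 0.62) / (1 + 1 * 0.62)
r_new = 1.24 / 1.62
r_new = 0.7654

0.7654


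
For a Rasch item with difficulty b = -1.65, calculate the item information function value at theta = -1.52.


P = 1/(1+exp(-(-1.52--1.65))) = 0.5325
I = P*(1-P) = 0.5325 * 0.4675
I = 0.2489

0.2489


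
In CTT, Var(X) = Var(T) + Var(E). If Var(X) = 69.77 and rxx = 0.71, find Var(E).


var_true = rxx * var_obs = 0.71 * 69.77 = 49.5367
var_error = var_obs - var_true
var_error = 69.77 - 49.5367
var_error = 20.2333

20.2333


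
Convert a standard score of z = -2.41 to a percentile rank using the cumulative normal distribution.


CDF(z) = 0.5 * (1 + erf(z/sqrt(2)))
erf(-1.7041) = -0.984
CDF = 0.008
Percentile rank = 0.008 * 100 = 0.8

0.8


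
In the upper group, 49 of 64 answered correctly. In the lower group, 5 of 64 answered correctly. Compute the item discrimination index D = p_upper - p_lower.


p_upper = 49/64 = 0.7656
p_lower = 5/64 = 0.0781
D = 0.7656 - 0.0781 = 0.6875

0.6875


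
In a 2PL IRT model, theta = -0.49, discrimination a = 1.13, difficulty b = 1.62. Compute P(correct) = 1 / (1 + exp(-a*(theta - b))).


a*(theta - b) = 1.13 * (-0.49 - 1.62) = -2.3843
exp(--2.3843) = 10.8515
P = 1 / (1 + 10.8515)
P = 0.0844

0.0844


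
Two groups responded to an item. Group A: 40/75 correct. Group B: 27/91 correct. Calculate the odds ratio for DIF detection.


Odds_A = 40/35 = 1.1429
Odds_B = 27/64 = 0.4219
OR = Odds_A / Odds_B = 1.1429 / 0.4219
Exactly, OR = (40 * 64) / (35 * 27) = 2560 / 945
OR = 2.709

2.709


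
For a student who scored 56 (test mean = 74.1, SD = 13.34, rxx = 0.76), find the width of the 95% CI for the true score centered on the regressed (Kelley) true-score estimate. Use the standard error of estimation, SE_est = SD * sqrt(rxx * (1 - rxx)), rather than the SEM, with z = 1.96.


True score estimate = 0.76*56 + 0.24*74.1 = 60.344
SE_est = SD * sqrt(rxx * (1 - rxx)) = 13.34 * sqrt(0.76 * 0.24) = 13.34 * sqrt(0.1824) = 5.697289
CI = T_est +/- z * SE_est, so width = 2 * z * SE_est = 2 * 1.96 * 5.697289
Width = 22.3334

22.3334


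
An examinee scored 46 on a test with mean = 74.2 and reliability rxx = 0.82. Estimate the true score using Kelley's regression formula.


T_est = rxx * X + (1 - rxx) * mean
T_est = 0.82 * 46 + 0.18 * 74.2
T_est = 37.72 + 13.356
T_est = 51.076

51.076


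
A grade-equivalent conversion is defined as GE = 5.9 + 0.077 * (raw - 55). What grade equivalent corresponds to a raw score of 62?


raw - median = 62 - 55 = 7
slope * diff = 0.077 * 7 = 0.539
GE = 5.9 + 0.539
GE = 6.439

6.439


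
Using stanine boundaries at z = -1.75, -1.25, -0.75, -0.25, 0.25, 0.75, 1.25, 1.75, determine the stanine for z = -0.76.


Stanine boundaries: [-1.75, -1.25, -0.75, -0.25, 0.25, 0.75, 1.25, 1.75]
z = -0.76
Check each boundary:
  z >= -1.75 -> could be stanine 2
  z >= -1.25 -> could be stanine 3
  z < -0.75
  z < -0.25
  z < 0.25
  z < 0.75
  z < 1.25
  z < 1.75
Highest qualifying boundary gives stanine = 3

3


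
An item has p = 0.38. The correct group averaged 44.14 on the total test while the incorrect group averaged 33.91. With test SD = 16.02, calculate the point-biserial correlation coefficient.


q = 1 - p = 0.62
rpb = ((M1 - M0) / SD) * sqrt(p * q)
rpb = ((44.14 - 33.91) / 16.02) * sqrt(0.38 * 0.62)
rpb = 0.31

0.31


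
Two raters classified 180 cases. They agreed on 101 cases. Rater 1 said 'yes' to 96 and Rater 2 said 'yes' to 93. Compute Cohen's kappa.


P_o = 101/180 = 0.561111
P_e = (96*93 + 84*87) / 32400 = 0.501111
kappa = (P_o - P_e) / (1 - P_e)
kappa = (0.561111 - 0.501111) / (1 - 0.501111)
kappa = 0.1203

0.1203


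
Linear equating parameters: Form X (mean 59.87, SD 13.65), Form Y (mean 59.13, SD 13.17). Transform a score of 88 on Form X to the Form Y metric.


slope = SD_Y / SD_X = 13.17 / 13.65 ~ 0.9648
intercept = mean_Y - slope * mean_X = 59.13 - (13.17 / 13.65) * 59.87 ~ 1.3653
Y = slope * X + intercept. To avoid rounding drift from the rounded slope/intercept, evaluate the equivalent form Y = mean_Y + SD_Y * (X - mean_X) / SD_X at full precision:
Y = 59.13 + 13.17 * (88 - 59.87) / 13.65
Y = 59.13 + 13.17 * 28.13 / 13.65
Y = 59.13 + 370.4721 / 13.65
Y = 59.13 + 27.1408
Y = 86.2708

86.2708


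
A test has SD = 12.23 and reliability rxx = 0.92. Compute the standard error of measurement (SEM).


SEM = SD * sqrt(1 - rxx)
SEM = 12.23 * sqrt(1 - 0.92)
SEM = 12.23 * sqrt(0.08) = 12.23 * 0.282843
SEM = 3.4592

3.4592


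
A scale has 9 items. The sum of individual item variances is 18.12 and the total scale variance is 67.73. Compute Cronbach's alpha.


alpha = (k/(k-1)) * (1 - sum(si^2)/s_total^2)
= (9/8) * (1 - 18.12/67.73)
alpha = 0.824

0.824


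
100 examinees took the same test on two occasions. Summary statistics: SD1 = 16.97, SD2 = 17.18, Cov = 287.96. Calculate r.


r = cov(X,Y) / (SD_X * SD_Y)
r = 287.96 / (16.97 * 17.18)
r = 287.96 / 291.5446
r = 0.9877

0.9877


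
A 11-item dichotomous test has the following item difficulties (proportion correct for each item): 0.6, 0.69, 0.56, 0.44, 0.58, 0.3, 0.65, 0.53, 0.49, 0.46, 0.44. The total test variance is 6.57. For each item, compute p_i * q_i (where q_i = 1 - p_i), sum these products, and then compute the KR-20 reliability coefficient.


For each item, compute p_i * q_i:
  Item 1: 0.6 * 0.4 = 0.24
  Item 2: 0.69 * 0.31 = 0.2139
  Item 3: 0.56 * 0.44 = 0.2464
  Item 4: 0.44 * 0.56 = 0.2464
  Item 5: 0.58 * 0.42 = 0.2436
  Item 6: 0.3 * 0.7 = 0.21
  Item 7: 0.65 * 0.35 = 0.2275
  Item 8: 0.53 * 0.47 = 0.2491
  Item 9: 0.49 * 0.51 = 0.2499
  Item 10: 0.46 * 0.54 = 0.2484
  Item 11: 0.44 * 0.56 = 0.2464
Sum(p_i * q_i) = 0.24 + 0.2139 + 0.2464 + 0.2464 + 0.2436 + 0.21 + 0.2275 + 0.2491 + 0.2499 + 0.2484 + 0.2464 = 2.6216
KR-20 = (k/(k-1)) * (1 - Sum(p_i*q_i) / Var_total)
= (11/10) * (1 - 2.6216/6.57)
= 1.1 * 0.601
KR-20 = 0.6611

0.6611


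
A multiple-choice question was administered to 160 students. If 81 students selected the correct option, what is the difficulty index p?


Item difficulty p = number correct / total examinees
p = 81 / 160
p = 0.5062

0.5062


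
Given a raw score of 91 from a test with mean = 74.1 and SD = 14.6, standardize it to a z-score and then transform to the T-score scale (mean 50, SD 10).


z = (X - mean) / SD = (91 - 74.1) / 14.6
z = 16.9 / 14.6
z = 1.1575
T-score = T = 50 + 10z
Carry z at full precision (z = 16.9 / 14.6) into the conversion:
T-score = 50 + 10 * (16.9 / 14.6) = 50 + 169 / 14.6
T-score = 50 + 11.5753
T-score = 61.5753

61.5753


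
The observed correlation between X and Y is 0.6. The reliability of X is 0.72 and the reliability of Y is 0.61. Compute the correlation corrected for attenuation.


r_corrected = rxy / sqrt(rxx * ryy)
= 0.6 / sqrt(0.72 * 0.61)
= 0.6 / sqrt(0.4392)
= 0.6 / 0.662722
r_corrected = 0.9054

0.9054


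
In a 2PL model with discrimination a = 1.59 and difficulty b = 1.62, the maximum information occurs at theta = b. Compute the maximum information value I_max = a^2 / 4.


For 2PL, max info at theta = b = 1.62
I_max = a^2 / 4 = 1.59^2 / 4
= 2.5281 / 4
I_max = 0.632

0.632


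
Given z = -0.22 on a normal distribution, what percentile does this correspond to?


CDF(z) = 0.5 * (1 + erf(z/sqrt(2)))
erf(-0.1556) = -0.1741
CDF = 0.4129
Percentile rank = 0.4129 * 100 = 41.29

41.29


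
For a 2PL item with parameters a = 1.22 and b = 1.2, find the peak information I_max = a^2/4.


For 2PL, max info at theta = b = 1.2
I_max = a^2 / 4 = 1.22^2 / 4
= 1.4884 / 4
I_max = 0.3721

0.3721


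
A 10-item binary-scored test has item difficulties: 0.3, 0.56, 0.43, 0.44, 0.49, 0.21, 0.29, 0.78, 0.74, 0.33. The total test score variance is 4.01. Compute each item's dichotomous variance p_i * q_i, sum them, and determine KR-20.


For each item, compute p_i * q_i:
  Item 1: 0.3 * 0.7 = 0.21
  Item 2: 0.56 * 0.44 = 0.2464
  Item 3: 0.43 * 0.57 = 0.2451
  Item 4: 0.44 * 0.56 = 0.2464
  Item 5: 0.49 * 0.51 = 0.2499
  Item 6: 0.21 * 0.79 = 0.1659
  Item 7: 0.29 * 0.71 = 0.2059
  Item 8: 0.78 * 0.22 = 0.1716
  Item 9: 0.74 * 0.26 = 0.1924
  Item 10: 0.33 * 0.67 = 0.2211
Sum(p_i * q_i) = 0.21 + 0.2464 + 0.2451 + 0.2464 + 0.2499 + 0.1659 + 0.2059 + 0.1716 + 0.1924 + 0.2211 = 2.1547
KR-20 = (k/(k-1)) * (1 - Sum(p_i*q_i) / Var_total)
= (10/9) * (1 - 2.1547/4.01)
= 1.1111 * 0.4627
KR-20 = 0.5141

0.5141


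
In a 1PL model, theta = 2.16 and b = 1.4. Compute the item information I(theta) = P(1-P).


P = 1/(1+exp(-(2.16-1.4))) = 0.6814
I = P*(1-P) = 0.6814 * 0.3186
I = 0.2171

0.2171


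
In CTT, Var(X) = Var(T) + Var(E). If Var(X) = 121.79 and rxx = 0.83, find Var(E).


var_true = rxx * var_obs = 0.83 * 121.79 = 101.0857
var_error = var_obs - var_true
var_error = 121.79 - 101.0857
var_error = 20.7043

20.7043


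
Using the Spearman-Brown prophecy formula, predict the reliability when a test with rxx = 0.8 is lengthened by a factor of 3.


r_new = (n * rxx) / (1 + (n-1) * rxx)
r_new = (3 * 0.8) / (1 + 2 * 0.8)
r_new = 2.4 / 2.6
r_new = 0.9231

0.9231


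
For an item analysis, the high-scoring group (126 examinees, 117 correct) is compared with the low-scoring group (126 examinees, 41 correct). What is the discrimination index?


p_upper = 117/126 = 0.9286
p_lower = 41/126 = 0.3254
D = 0.9286 - 0.3254 = 0.6032

0.6032


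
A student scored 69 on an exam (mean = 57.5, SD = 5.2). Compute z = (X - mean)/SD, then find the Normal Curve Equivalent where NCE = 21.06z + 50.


z = (X - mean) / SD = (69 - 57.5) / 5.2
z = 11.5 / 5.2
z = 2.2115
NCE = NCE = 21.06z + 50
Carry z at full precision (z = 11.5 / 5.2) into the conversion:
NCE = 21.06 * (11.5 / 5.2) + 50 = 242.19 / 5.2 + 50
NCE = 46.575 + 50
NCE = 96.575

96.575


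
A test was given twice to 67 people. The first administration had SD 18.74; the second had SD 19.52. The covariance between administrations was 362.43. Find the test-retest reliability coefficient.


r = cov(X,Y) / (SD_X * SD_Y)
r = 362.43 / (18.74 * 19.52)
r = 362.43 / 365.8048
r = 0.9908

0.9908


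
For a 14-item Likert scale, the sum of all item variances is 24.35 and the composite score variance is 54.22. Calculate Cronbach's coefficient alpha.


alpha = (k/(k-1)) * (1 - sum(si^2)/s_total^2)
= (14/13) * (1 - 24.35/54.22)
alpha = 0.5933

0.5933


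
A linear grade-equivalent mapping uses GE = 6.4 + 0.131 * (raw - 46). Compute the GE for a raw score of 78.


raw - median = 78 - 46 = 32
slope * diff = 0.131 * 32 = 4.192
GE = 6.4 + 4.192
GE = 10.592

10.592


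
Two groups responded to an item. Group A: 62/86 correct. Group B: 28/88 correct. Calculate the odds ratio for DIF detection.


Odds_A = 62/24 = 2.5833
Odds_B = 28/60 = 0.4667
OR = Odds_A / Odds_B = 2.5833 / 0.4667
Exactly, OR = (62 * 60) / (24 * 28) = 3720 / 672
OR = 5.5357

5.5357


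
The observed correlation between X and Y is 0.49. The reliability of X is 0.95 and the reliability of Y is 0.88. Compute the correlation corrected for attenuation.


r_corrected = rxy / sqrt(rxx * ryy)
= 0.49 / sqrt(0.95 * 0.88)
= 0.49 / sqrt(0.836)
= 0.49 / 0.91433
r_corrected = 0.5359

0.5359


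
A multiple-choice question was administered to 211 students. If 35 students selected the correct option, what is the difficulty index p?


Item difficulty p = number correct / total examinees
p = 35 / 211
p = 0.1659

0.1659


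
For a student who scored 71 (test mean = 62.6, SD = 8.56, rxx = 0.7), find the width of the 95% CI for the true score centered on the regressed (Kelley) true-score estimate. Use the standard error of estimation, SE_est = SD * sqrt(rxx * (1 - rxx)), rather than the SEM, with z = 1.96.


True score estimate = 0.7*71 + 0.3*62.6 = 68.48
SE_est = SD * sqrt(rxx * (1 - rxx)) = 8.56 * sqrt(0.7 * 0.3) = 8.56 * sqrt(0.21) = 3.922685
CI = T_est +/- z * SE_est, so width = 2 * z * SE_est = 2 * 1.96 * 3.922685
Width = 15.3769

15.3769


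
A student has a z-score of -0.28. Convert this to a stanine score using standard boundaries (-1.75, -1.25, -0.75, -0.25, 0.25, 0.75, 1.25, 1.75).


Stanine boundaries: [-1.75, -1.25, -0.75, -0.25, 0.25, 0.75, 1.25, 1.75]
z = -0.28
Check each boundary:
  z >= -1.75 -> could be stanine 2
  z >= -1.25 -> could be stanine 3
  z >= -0.75 -> could be stanine 4
  z < -0.25
  z < 0.25
  z < 0.75
  z < 1.25
  z < 1.75
Highest qualifying boundary gives stanine = 4

4


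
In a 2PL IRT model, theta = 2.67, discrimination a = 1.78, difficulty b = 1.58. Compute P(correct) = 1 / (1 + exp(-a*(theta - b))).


a*(theta - b) = 1.78 * (2.67 - 1.58) = 1.9402
exp(-1.9402) = 0.1437
P = 1 / (1 + 0.1437)
P = 0.8744

0.8744


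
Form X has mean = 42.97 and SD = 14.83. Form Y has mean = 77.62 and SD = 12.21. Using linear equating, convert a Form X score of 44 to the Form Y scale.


slope = SD_Y / SD_X = 12.21 / 14.83 ~ 0.8233
intercept = mean_Y - slope * mean_X = 77.62 - (12.21 / 14.83) * 42.97 ~ 42.2415
Y = slope * X + intercept. To avoid rounding drift from the rounded slope/intercept, evaluate the equivalent form Y = mean_Y + SD_Y * (X - mean_X) / SD_X at full precision:
Y = 77.62 + 12.21 * (44 - 42.97) / 14.83
Y = 77.62 + 12.21 * 1.03 / 14.83
Y = 77.62 + 12.5763 / 14.83
Y = 77.62 + 0.848
Y = 78.468

78.468


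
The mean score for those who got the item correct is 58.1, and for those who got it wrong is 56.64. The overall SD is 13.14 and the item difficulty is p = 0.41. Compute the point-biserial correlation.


q = 1 - p = 0.59
rpb = ((M1 - M0) / SD) * sqrt(p * q)
rpb = ((58.1 - 56.64) / 13.14) * sqrt(0.41 * 0.59)
rpb = 0.0546

0.0546


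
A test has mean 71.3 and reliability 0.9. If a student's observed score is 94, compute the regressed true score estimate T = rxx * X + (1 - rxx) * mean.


T_est = rxx * X + (1 - rxx) * mean
T_est = 0.9 * 94 + 0.1 * 71.3
T_est = 84.6 + 7.13
T_est = 91.73

91.73


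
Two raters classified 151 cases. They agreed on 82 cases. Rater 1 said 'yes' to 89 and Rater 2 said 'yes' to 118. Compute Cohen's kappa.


P_o = 82/151 = 0.543046
P_e = (89*118 + 62*33) / 22801 = 0.550327
kappa = (P_o - P_e) / (1 - P_e)
kappa = (0.543046 - 0.550327) / (1 - 0.550327)
kappa = -0.0162

-0.0162


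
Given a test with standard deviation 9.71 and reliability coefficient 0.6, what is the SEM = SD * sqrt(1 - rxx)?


SEM = SD * sqrt(1 - rxx)
SEM = 9.71 * sqrt(1 - 0.6)
SEM = 9.71 * sqrt(0.4) = 9.71 * 0.632456
SEM = 6.1411

6.1411


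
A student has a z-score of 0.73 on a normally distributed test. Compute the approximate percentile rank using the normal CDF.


CDF(z) = 0.5 * (1 + erf(z/sqrt(2)))
erf(0.5162) = 0.5346
CDF = 0.7673
Percentile rank = 0.7673 * 100 = 76.73

76.73


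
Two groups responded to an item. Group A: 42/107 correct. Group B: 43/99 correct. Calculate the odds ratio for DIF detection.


Odds_A = 42/65 = 0.6462
Odds_B = 43/56 = 0.7679
OR = Odds_A / Odds_B = 0.6462 / 0.7679
Exactly, OR = (42 * 56) / (65 * 43) = 2352 / 2795
OR = 0.8415

0.8415


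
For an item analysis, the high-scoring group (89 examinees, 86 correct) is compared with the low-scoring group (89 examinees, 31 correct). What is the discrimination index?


p_upper = 86/89 = 0.9663
p_lower = 31/89 = 0.3483
D = 0.9663 - 0.3483 = 0.618

0.618


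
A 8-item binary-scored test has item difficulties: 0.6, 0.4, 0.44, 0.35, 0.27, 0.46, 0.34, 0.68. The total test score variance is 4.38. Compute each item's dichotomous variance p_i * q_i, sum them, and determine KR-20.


For each item, compute p_i * q_i:
  Item 1: 0.6 * 0.4 = 0.24
  Item 2: 0.4 * 0.6 = 0.24
  Item 3: 0.44 * 0.56 = 0.2464
  Item 4: 0.35 * 0.65 = 0.2275
  Item 5: 0.27 * 0.73 = 0.1971
  Item 6: 0.46 * 0.54 = 0.2484
  Item 7: 0.34 * 0.66 = 0.2244
  Item 8: 0.68 * 0.32 = 0.2176
Sum(p_i * q_i) = 0.24 + 0.24 + 0.2464 + 0.2275 + 0.1971 + 0.2484 + 0.2244 + 0.2176 = 1.8414
KR-20 = (k/(k-1)) * (1 - Sum(p_i*q_i) / Var_total)
= (8/7) * (1 - 1.8414/4.38)
= 1.1429 * 0.5796
KR-20 = 0.6624

0.6624


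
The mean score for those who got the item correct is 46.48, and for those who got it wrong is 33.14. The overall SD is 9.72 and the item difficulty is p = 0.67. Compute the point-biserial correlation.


q = 1 - p = 0.33
rpb = ((M1 - M0) / SD) * sqrt(p * q)
rpb = ((46.48 - 33.14) / 9.72) * sqrt(0.67 * 0.33)
rpb = 0.6453

0.6453


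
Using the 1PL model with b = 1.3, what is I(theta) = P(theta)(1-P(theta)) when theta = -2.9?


P = 1/(1+exp(-(-2.9-1.3))) = 0.0148
I = P*(1-P) = 0.0148 * 0.9852
I = 0.0146

0.0146


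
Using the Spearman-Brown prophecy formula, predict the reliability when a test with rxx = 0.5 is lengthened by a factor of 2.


r_new = (n * rxx) / (1 + (n-1) * rxx)
r_new = (2 * 0.5) / (1 + 1 * 0.5)
r_new = 1.0 / 1.5
r_new = 0.6667

0.6667


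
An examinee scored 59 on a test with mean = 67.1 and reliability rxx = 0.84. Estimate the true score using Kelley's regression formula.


T_est = rxx * X + (1 - rxx) * mean
T_est = 0.84 * 59 + 0.16 * 67.1
T_est = 49.56 + 10.736
T_est = 60.296

60.296


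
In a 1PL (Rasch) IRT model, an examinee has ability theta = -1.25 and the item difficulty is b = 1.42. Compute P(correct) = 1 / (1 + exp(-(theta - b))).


theta - b = -1.25 - 1.42 = -2.67
exp(-(theta - b)) = exp(2.67) = 14.44
P = 1 / (1 + 14.44)
P = 0.0648

0.0648


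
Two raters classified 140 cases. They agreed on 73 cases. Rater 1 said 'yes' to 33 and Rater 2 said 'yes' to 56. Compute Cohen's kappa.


P_o = 73/140 = 0.521429
P_e = (33*56 + 107*84) / 19600 = 0.552857
kappa = (P_o - P_e) / (1 - P_e)
kappa = (0.521429 - 0.552857) / (1 - 0.552857)
kappa = -0.0703

-0.0703
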